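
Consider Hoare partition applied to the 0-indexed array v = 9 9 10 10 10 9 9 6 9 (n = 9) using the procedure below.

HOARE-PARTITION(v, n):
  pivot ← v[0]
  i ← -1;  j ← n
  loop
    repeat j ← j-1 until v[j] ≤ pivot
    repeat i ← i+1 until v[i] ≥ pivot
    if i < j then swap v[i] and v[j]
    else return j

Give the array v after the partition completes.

pivot=9
j stops at 8 (9), i stops at 0 (9); swap ⇒ 9 9 10 10 10 9 9 6 9
j stops at 7 (6), i stops at 1 (9); swap ⇒ 9 6 10 10 10 9 9 9 9
j stops at 6 (9), i stops at 2 (10); swap ⇒ 9 6 9 10 10 9 10 9 9
j stops at 5 (9), i stops at 3 (10); swap ⇒ 9 6 9 9 10 10 10 9 9
j stops at 3, i stops at 4; i≥j ⇒ return 3. v=9 6 9 9 10 10 10 9 9

9 6 9 9 10 10 10 9 9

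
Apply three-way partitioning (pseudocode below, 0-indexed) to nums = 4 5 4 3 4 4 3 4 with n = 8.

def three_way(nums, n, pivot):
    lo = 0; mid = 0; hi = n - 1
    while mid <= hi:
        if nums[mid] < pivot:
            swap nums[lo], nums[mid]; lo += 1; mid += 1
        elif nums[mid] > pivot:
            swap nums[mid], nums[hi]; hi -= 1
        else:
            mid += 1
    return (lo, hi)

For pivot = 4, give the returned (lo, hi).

(2, 6)

lo=0 mid=0 hi=7
4=4: mid=1
5>4: swap(1,7), hi=6 ⇒ 4 4 4 3 4 4 3 5
4=4: mid=2
4=4: mid=3
3<4: swap(0,3), lo=1 mid=4 ⇒ 3 4 4 4 4 4 3 5
4=4: mid=5
4=4: mid=6
3<4: swap(1,6), lo=2 mid=7 ⇒ 3 3 4 4 4 4 4 5
done. lo=2 hi=6; nums=3 3 4 4 4 4 4 5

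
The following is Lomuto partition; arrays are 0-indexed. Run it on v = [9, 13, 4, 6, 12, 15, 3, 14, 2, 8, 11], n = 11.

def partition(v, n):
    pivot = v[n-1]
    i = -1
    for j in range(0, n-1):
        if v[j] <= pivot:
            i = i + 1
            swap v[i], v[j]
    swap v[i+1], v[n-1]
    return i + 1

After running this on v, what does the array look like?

[9, 4, 6, 3, 2, 8, 11, 14, 12, 15, 13]

pivot=11, i=-1
j=0: 9≤11, i=0, swap(0,0) ⇒ [9, 13, 4, 6, 12, 15, 3, 14, 2, 8, 11]
j=1: 13>11, skip
j=2: 4≤11, i=1, swap(1,2) ⇒ [9, 4, 13, 6, 12, 15, 3, 14, 2, 8, 11]
j=3: 6≤11, i=2, swap(2,3) ⇒ [9, 4, 6, 13, 12, 15, 3, 14, 2, 8, 11]
j=4: 12>11, skip
j=5: 15>11, skip
j=6: 3≤11, i=3, swap(3,6) ⇒ [9, 4, 6, 3, 12, 15, 13, 14, 2, 8, 11]
j=7: 14>11, skip
j=8: 2≤11, i=4, swap(4,8) ⇒ [9, 4, 6, 3, 2, 15, 13, 14, 12, 8, 11]
j=9: 8≤11, i=5, swap(5,9) ⇒ [9, 4, 6, 3, 2, 8, 13, 14, 12, 15, 11]
swap(6,10) ⇒ [9, 4, 6, 3, 2, 8, 11, 14, 12, 15, 13]; return 6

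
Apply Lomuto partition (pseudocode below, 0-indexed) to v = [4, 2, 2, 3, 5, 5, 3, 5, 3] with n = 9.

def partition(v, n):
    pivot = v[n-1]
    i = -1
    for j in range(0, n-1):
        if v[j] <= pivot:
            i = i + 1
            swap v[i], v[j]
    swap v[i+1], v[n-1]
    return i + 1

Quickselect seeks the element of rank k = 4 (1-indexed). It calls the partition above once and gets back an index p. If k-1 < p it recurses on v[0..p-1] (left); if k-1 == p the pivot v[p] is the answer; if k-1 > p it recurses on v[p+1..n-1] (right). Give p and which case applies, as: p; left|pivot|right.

pivot=3, i=-1
j=0: 4>3, skip
j=1: 2≤3, i=0, swap(0,1) ⇒ [2, 4, 2, 3, 5, 5, 3, 5, 3]
j=2: 2≤3, i=1, swap(1,2) ⇒ [2, 2, 4, 3, 5, 5, 3, 5, 3]
j=3: 3≤3, i=2, swap(2,3) ⇒ [2, 2, 3, 4, 5, 5, 3, 5, 3]
j=4: 5>3, skip
j=5: 5>3, skip
j=6: 3≤3, i=3, swap(3,6) ⇒ [2, 2, 3, 3, 5, 5, 4, 5, 3]
j=7: 5>3, skip
swap(4,8) ⇒ [2, 2, 3, 3, 3, 5, 4, 5, 5]; return 4
p = 4; k-1 = 3 < 4 ⇒ left

4; left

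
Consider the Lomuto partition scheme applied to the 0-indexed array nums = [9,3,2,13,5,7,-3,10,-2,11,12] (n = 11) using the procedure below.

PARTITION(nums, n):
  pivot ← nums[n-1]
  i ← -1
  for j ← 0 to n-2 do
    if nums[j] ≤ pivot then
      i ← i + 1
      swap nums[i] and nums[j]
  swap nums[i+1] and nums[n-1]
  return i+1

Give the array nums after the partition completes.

[9,3,2,5,7,-3,10,-2,11,12,13]

pivot = nums[10] = 12; i = -1
j=0: nums[0]=9 ≤ 12 → i=0, swap nums[0],nums[0] (no change) → [9,3,2,13,5,7,-3,10,-2,11,12]
j=1: nums[1]=3 ≤ 12 → i=1, swap nums[1],nums[1] (no change) → [9,3,2,13,5,7,-3,10,-2,11,12]
j=2: nums[2]=2 ≤ 12 → i=2, swap nums[2],nums[2] (no change) → [9,3,2,13,5,7,-3,10,-2,11,12]
j=3: nums[3]=13 > 12 → no swap
j=4: nums[4]=5 ≤ 12 → i=3, swap nums[3],nums[4] → [9,3,2,5,13,7,-3,10,-2,11,12]
j=5: nums[5]=7 ≤ 12 → i=4, swap nums[4],nums[5] → [9,3,2,5,7,13,-3,10,-2,11,12]
j=6: nums[6]=-3 ≤ 12 → i=5, swap nums[5],nums[6] → [9,3,2,5,7,-3,13,10,-2,11,12]
j=7: nums[7]=10 ≤ 12 → i=6, swap nums[6],nums[7] → [9,3,2,5,7,-3,10,13,-2,11,12]
j=8: nums[8]=-2 ≤ 12 → i=7, swap nums[7],nums[8] → [9,3,2,5,7,-3,10,-2,13,11,12]
j=9: nums[9]=11 ≤ 12 → i=8, swap nums[8],nums[9] → [9,3,2,5,7,-3,10,-2,11,13,12]
final swap nums[9],nums[10] → [9,3,2,5,7,-3,10,-2,11,12,13]; return 9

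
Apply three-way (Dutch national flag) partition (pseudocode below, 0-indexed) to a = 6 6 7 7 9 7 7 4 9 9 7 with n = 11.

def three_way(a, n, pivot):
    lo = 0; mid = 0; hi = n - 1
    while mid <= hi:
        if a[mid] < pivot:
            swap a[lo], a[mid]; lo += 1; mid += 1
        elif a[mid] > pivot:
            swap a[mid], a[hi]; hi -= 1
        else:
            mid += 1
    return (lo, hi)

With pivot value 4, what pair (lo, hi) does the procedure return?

(0, 0)

lo=0 mid=0 hi=10
6>4: swap(0,10), hi=9 ⇒ 7 6 7 7 9 7 7 4 9 9 6
7>4: swap(0,9), hi=8 ⇒ 9 6 7 7 9 7 7 4 9 7 6
9>4: swap(0,8), hi=7 ⇒ 9 6 7 7 9 7 7 4 9 7 6
9>4: swap(0,7), hi=6 ⇒ 4 6 7 7 9 7 7 9 9 7 6
4=4: mid=1
6>4: swap(1,6), hi=5 ⇒ 4 7 7 7 9 7 6 9 9 7 6
7>4: swap(1,5), hi=4 ⇒ 4 7 7 7 9 7 6 9 9 7 6
7>4: swap(1,4), hi=3 ⇒ 4 9 7 7 7 7 6 9 9 7 6
9>4: swap(1,3), hi=2 ⇒ 4 7 7 9 7 7 6 9 9 7 6
7>4: swap(1,2), hi=1 ⇒ 4 7 7 9 7 7 6 9 9 7 6
7>4: swap(1,1), hi=0 ⇒ 4 7 7 9 7 7 6 9 9 7 6
done. lo=0 hi=0; a=4 7 7 9 7 7 6 9 9 7 6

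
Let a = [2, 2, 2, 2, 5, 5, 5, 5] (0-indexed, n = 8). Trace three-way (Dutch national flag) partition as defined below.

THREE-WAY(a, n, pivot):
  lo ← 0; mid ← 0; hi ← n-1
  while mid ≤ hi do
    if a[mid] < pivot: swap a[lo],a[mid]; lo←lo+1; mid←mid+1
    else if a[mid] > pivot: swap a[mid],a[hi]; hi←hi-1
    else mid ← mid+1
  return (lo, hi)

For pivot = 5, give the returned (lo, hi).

lo=0 mid=0 hi=7
2<5: swap(0,0), lo=1 mid=1 ⇒ [2, 2, 2, 2, 5, 5, 5, 5]
2<5: swap(1,1), lo=2 mid=2 ⇒ [2, 2, 2, 2, 5, 5, 5, 5]
2<5: swap(2,2), lo=3 mid=3 ⇒ [2, 2, 2, 2, 5, 5, 5, 5]
2<5: swap(3,3), lo=4 mid=4 ⇒ [2, 2, 2, 2, 5, 5, 5, 5]
5=5: mid=5
5=5: mid=6
5=5: mid=7
5=5: mid=8
done. lo=4 hi=7; a=[2, 2, 2, 2, 5, 5, 5, 5]

(4, 7)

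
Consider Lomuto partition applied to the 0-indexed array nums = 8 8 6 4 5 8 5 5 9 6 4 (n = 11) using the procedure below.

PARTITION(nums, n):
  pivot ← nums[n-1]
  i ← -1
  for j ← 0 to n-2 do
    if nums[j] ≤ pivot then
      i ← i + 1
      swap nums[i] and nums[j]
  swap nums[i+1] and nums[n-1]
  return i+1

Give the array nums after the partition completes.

pivot=4, i=-1
j=0: 8>4, skip
j=1: 8>4, skip
j=2: 6>4, skip
j=3: 4≤4, i=0, swap(0,3) ⇒ 4 8 6 8 5 8 5 5 9 6 4
j=4: 5>4, skip
j=5: 8>4, skip
j=6: 5>4, skip
j=7: 5>4, skip
j=8: 9>4, skip
j=9: 6>4, skip
swap(1,10) ⇒ 4 4 6 8 5 8 5 5 9 6 8; return 1

4 4 6 8 5 8 5 5 9 6 8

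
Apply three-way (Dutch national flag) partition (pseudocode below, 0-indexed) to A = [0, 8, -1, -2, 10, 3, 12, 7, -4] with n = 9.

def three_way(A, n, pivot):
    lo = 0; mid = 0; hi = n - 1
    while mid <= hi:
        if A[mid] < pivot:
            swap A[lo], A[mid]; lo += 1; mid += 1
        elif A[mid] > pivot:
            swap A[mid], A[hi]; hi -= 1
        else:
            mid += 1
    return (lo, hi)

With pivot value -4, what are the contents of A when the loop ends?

lo=0 mid=0 hi=8
0>-4: swap(0,8), hi=7 ⇒ [-4, 8, -1, -2, 10, 3, 12, 7, 0]
-4=-4: mid=1
8>-4: swap(1,7), hi=6 ⇒ [-4, 7, -1, -2, 10, 3, 12, 8, 0]
7>-4: swap(1,6), hi=5 ⇒ [-4, 12, -1, -2, 10, 3, 7, 8, 0]
12>-4: swap(1,5), hi=4 ⇒ [-4, 3, -1, -2, 10, 12, 7, 8, 0]
3>-4: swap(1,4), hi=3 ⇒ [-4, 10, -1, -2, 3, 12, 7, 8, 0]
10>-4: swap(1,3), hi=2 ⇒ [-4, -2, -1, 10, 3, 12, 7, 8, 0]
-2>-4: swap(1,2), hi=1 ⇒ [-4, -1, -2, 10, 3, 12, 7, 8, 0]
-1>-4: swap(1,1), hi=0 ⇒ [-4, -1, -2, 10, 3, 12, 7, 8, 0]
done. lo=0 hi=0; A=[-4, -1, -2, 10, 3, 12, 7, 8, 0]

[-4, -1, -2, 10, 3, 12, 7, 8, 0]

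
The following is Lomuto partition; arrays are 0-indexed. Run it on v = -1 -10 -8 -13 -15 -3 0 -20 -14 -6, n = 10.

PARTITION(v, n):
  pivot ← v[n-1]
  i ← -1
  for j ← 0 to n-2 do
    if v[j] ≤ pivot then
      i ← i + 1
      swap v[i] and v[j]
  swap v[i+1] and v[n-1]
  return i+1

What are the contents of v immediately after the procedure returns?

-10 -8 -13 -15 -20 -14 -6 -1 -3 0

pivot=-6, i=-1
j=0: -1>-6, skip
j=1: -10≤-6, i=0, swap(0,1) ⇒ -10 -1 -8 -13 -15 -3 0 -20 -14 -6
j=2: -8≤-6, i=1, swap(1,2) ⇒ -10 -8 -1 -13 -15 -3 0 -20 -14 -6
j=3: -13≤-6, i=2, swap(2,3) ⇒ -10 -8 -13 -1 -15 -3 0 -20 -14 -6
j=4: -15≤-6, i=3, swap(3,4) ⇒ -10 -8 -13 -15 -1 -3 0 -20 -14 -6
j=5: -3>-6, skip
j=6: 0>-6, skip
j=7: -20≤-6, i=4, swap(4,7) ⇒ -10 -8 -13 -15 -20 -3 0 -1 -14 -6
j=8: -14≤-6, i=5, swap(5,8) ⇒ -10 -8 -13 -15 -20 -14 0 -1 -3 -6
swap(6,9) ⇒ -10 -8 -13 -15 -20 -14 -6 -1 -3 0; return 6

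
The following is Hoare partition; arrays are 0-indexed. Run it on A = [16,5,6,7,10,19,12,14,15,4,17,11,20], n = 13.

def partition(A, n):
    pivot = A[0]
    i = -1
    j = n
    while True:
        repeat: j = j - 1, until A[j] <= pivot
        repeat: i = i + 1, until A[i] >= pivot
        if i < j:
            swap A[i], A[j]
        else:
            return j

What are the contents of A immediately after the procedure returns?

pivot=16
j stops at 11 (11), i stops at 0 (16); swap ⇒ [11,5,6,7,10,19,12,14,15,4,17,16,20]
j stops at 9 (4), i stops at 5 (19); swap ⇒ [11,5,6,7,10,4,12,14,15,19,17,16,20]
j stops at 8, i stops at 9; i≥j ⇒ return 8. A=[11,5,6,7,10,4,12,14,15,19,17,16,20]

[11,5,6,7,10,4,12,14,15,19,17,16,20]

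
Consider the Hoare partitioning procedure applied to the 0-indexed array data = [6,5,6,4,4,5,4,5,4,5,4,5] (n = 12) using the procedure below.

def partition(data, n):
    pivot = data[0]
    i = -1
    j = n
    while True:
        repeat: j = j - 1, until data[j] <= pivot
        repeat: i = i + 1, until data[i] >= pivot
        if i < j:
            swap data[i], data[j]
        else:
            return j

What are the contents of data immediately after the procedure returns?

pivot=6
j stops at 11 (5), i stops at 0 (6); swap ⇒ [5,5,6,4,4,5,4,5,4,5,4,6]
j stops at 10 (4), i stops at 2 (6); swap ⇒ [5,5,4,4,4,5,4,5,4,5,6,6]
j stops at 9, i stops at 10; i≥j ⇒ return 9. data=[5,5,4,4,4,5,4,5,4,5,6,6]

[5,5,4,4,4,5,4,5,4,5,6,6]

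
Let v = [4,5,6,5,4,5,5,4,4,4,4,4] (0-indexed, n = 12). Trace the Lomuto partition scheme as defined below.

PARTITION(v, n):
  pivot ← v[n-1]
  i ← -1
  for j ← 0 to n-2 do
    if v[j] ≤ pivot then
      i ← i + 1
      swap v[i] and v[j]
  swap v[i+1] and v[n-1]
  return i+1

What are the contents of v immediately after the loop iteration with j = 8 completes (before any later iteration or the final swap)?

[4,4,4,4,5,5,5,6,5,4,4,4]

pivot=4, i=-1
j=0: 4≤4, i=0, swap(0,0) ⇒ [4,5,6,5,4,5,5,4,4,4,4,4]
j=1: 5>4, skip
j=2: 6>4, skip
j=3: 5>4, skip
j=4: 4≤4, i=1, swap(1,4) ⇒ [4,4,6,5,5,5,5,4,4,4,4,4]
j=5: 5>4, skip
j=6: 5>4, skip
j=7: 4≤4, i=2, swap(2,7) ⇒ [4,4,4,5,5,5,5,6,4,4,4,4]
j=8: 4≤4, i=3, swap(3,8) ⇒ [4,4,4,4,5,5,5,6,5,4,4,4]
(after j=8) v = [4,4,4,4,5,5,5,6,5,4,4,4]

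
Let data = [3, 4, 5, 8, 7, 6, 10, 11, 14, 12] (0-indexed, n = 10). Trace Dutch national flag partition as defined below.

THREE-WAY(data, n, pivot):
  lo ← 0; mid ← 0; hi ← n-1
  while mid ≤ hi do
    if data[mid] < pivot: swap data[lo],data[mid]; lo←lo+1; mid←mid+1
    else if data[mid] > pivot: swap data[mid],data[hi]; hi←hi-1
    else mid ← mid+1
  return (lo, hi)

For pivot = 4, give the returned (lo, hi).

pivot = 4; lo=0, mid=0, hi=9
data[mid]=3<4: swap data[0],data[0]; lo=1,mid=1 → [3, 4, 5, 8, 7, 6, 10, 11, 14, 12]
data[mid]=4=4: mid=2
data[mid]=5>4: swap data[2],data[9]; hi=8 → [3, 4, 12, 8, 7, 6, 10, 11, 14, 5]
data[mid]=12>4: swap data[2],data[8]; hi=7 → [3, 4, 14, 8, 7, 6, 10, 11, 12, 5]
data[mid]=14>4: swap data[2],data[7]; hi=6 → [3, 4, 11, 8, 7, 6, 10, 14, 12, 5]
data[mid]=11>4: swap data[2],data[6]; hi=5 → [3, 4, 10, 8, 7, 6, 11, 14, 12, 5]
data[mid]=10>4: swap data[2],data[5]; hi=4 → [3, 4, 6, 8, 7, 10, 11, 14, 12, 5]
data[mid]=6>4: swap data[2],data[4]; hi=3 → [3, 4, 7, 8, 6, 10, 11, 14, 12, 5]
data[mid]=7>4: swap data[2],data[3]; hi=2 → [3, 4, 8, 7, 6, 10, 11, 14, 12, 5]
data[mid]=8>4: swap data[2],data[2]; hi=1 → [3, 4, 8, 7, 6, 10, 11, 14, 12, 5]
end: lo=1, hi=1; data = [3, 4, 8, 7, 6, 10, 11, 14, 12, 5]

(1, 1)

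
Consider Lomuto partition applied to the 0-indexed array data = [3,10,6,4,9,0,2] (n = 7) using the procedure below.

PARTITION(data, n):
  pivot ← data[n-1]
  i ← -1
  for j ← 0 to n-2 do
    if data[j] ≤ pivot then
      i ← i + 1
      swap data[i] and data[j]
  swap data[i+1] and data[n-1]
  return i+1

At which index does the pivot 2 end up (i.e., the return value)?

pivot=2, i=-1
j=0: 3>2, skip
j=1: 10>2, skip
j=2: 6>2, skip
j=3: 4>2, skip
j=4: 9>2, skip
j=5: 0≤2, i=0, swap(0,5) ⇒ [0,10,6,4,9,3,2]
swap(1,6) ⇒ [0,2,6,4,9,3,10]; return 1

1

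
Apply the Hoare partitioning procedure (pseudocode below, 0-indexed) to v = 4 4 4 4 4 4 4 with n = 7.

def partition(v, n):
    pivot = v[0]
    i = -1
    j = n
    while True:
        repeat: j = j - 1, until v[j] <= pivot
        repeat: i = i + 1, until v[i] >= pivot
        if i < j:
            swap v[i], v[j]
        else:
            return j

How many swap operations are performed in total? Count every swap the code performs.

pivot = v[0] = 4; i = -1, j = 7
j→6 (v[6]=4≤4), i→0 (v[0]=4≥4); i<j, swap → 4 4 4 4 4 4 4
j→5 (v[5]=4≤4), i→1 (v[1]=4≥4); i<j, swap → 4 4 4 4 4 4 4
j→4 (v[4]=4≤4), i→2 (v[2]=4≥4); i<j, swap → 4 4 4 4 4 4 4
j→3, i→3; i≥j, return j=3. v = 4 4 4 4 4 4 4

3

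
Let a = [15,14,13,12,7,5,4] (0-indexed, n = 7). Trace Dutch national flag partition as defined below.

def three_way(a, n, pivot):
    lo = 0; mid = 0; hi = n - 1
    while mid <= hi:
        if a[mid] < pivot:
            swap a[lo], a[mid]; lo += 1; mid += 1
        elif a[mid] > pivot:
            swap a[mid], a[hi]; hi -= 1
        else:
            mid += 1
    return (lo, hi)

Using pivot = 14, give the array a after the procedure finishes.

[4,13,12,7,5,14,15]

pivot = 14; lo=0, mid=0, hi=6
a[mid]=15>14: swap a[0],a[6]; hi=5 → [4,14,13,12,7,5,15]
a[mid]=4<14: swap a[0],a[0]; lo=1,mid=1 → [4,14,13,12,7,5,15]
a[mid]=14=14: mid=2
a[mid]=13<14: swap a[1],a[2]; lo=2,mid=3 → [4,13,14,12,7,5,15]
a[mid]=12<14: swap a[2],a[3]; lo=3,mid=4 → [4,13,12,14,7,5,15]
a[mid]=7<14: swap a[3],a[4]; lo=4,mid=5 → [4,13,12,7,14,5,15]
a[mid]=5<14: swap a[4],a[5]; lo=5,mid=6 → [4,13,12,7,5,14,15]
end: lo=5, hi=5; a = [4,13,12,7,5,14,15]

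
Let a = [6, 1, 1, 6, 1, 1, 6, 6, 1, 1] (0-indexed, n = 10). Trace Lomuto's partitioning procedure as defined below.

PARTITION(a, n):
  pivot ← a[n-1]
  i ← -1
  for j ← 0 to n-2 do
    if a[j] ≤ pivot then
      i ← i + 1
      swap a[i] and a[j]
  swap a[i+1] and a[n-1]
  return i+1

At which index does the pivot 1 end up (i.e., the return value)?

5

pivot=1, i=-1
j=0: 6>1, skip
j=1: 1≤1, i=0, swap(0,1) ⇒ [1, 6, 1, 6, 1, 1, 6, 6, 1, 1]
j=2: 1≤1, i=1, swap(1,2) ⇒ [1, 1, 6, 6, 1, 1, 6, 6, 1, 1]
j=3: 6>1, skip
j=4: 1≤1, i=2, swap(2,4) ⇒ [1, 1, 1, 6, 6, 1, 6, 6, 1, 1]
j=5: 1≤1, i=3, swap(3,5) ⇒ [1, 1, 1, 1, 6, 6, 6, 6, 1, 1]
j=6: 6>1, skip
j=7: 6>1, skip
j=8: 1≤1, i=4, swap(4,8) ⇒ [1, 1, 1, 1, 1, 6, 6, 6, 6, 1]
swap(5,9) ⇒ [1, 1, 1, 1, 1, 1, 6, 6, 6, 6]; return 5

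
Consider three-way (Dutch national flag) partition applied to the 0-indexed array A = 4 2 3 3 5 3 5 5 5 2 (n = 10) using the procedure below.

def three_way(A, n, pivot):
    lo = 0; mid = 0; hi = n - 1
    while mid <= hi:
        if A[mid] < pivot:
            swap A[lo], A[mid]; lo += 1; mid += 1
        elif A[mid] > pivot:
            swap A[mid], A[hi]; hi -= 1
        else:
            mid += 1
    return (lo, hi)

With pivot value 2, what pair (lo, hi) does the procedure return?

pivot = 2; lo=0, mid=0, hi=9
A[mid]=4>2: swap A[0],A[9]; hi=8 → 2 2 3 3 5 3 5 5 5 4
A[mid]=2=2: mid=1
A[mid]=2=2: mid=2
A[mid]=3>2: swap A[2],A[8]; hi=7 → 2 2 5 3 5 3 5 5 3 4
A[mid]=5>2: swap A[2],A[7]; hi=6 → 2 2 5 3 5 3 5 5 3 4
A[mid]=5>2: swap A[2],A[6]; hi=5 → 2 2 5 3 5 3 5 5 3 4
A[mid]=5>2: swap A[2],A[5]; hi=4 → 2 2 3 3 5 5 5 5 3 4
A[mid]=3>2: swap A[2],A[4]; hi=3 → 2 2 5 3 3 5 5 5 3 4
A[mid]=5>2: swap A[2],A[3]; hi=2 → 2 2 3 5 3 5 5 5 3 4
A[mid]=3>2: swap A[2],A[2]; hi=1 → 2 2 3 5 3 5 5 5 3 4
end: lo=0, hi=1; A = 2 2 3 5 3 5 5 5 3 4

(0, 1)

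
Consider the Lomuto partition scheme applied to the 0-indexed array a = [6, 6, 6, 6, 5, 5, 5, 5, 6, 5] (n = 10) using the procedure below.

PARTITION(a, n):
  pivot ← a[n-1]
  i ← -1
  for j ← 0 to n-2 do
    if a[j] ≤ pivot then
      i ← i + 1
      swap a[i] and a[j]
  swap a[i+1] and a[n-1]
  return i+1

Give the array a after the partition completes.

[5, 5, 5, 5, 5, 6, 6, 6, 6, 6]

pivot=5, i=-1
j=0: 6>5, skip
j=1: 6>5, skip
j=2: 6>5, skip
j=3: 6>5, skip
j=4: 5≤5, i=0, swap(0,4) ⇒ [5, 6, 6, 6, 6, 5, 5, 5, 6, 5]
j=5: 5≤5, i=1, swap(1,5) ⇒ [5, 5, 6, 6, 6, 6, 5, 5, 6, 5]
j=6: 5≤5, i=2, swap(2,6) ⇒ [5, 5, 5, 6, 6, 6, 6, 5, 6, 5]
j=7: 5≤5, i=3, swap(3,7) ⇒ [5, 5, 5, 5, 6, 6, 6, 6, 6, 5]
j=8: 6>5, skip
swap(4,9) ⇒ [5, 5, 5, 5, 5, 6, 6, 6, 6, 6]; return 4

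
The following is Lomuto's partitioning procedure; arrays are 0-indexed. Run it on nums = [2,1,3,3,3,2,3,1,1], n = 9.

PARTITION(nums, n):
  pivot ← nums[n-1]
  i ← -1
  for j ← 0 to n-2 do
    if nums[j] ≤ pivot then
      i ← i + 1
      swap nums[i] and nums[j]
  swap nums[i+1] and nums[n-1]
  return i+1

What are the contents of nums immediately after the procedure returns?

[1,1,1,3,3,2,3,2,3]

pivot = nums[8] = 1; i = -1
j=0: nums[0]=2 > 1 → no swap
j=1: nums[1]=1 ≤ 1 → i=0, swap nums[0],nums[1] → [1,2,3,3,3,2,3,1,1]
j=2: nums[2]=3 > 1 → no swap
j=3: nums[3]=3 > 1 → no swap
j=4: nums[4]=3 > 1 → no swap
j=5: nums[5]=2 > 1 → no swap
j=6: nums[6]=3 > 1 → no swap
j=7: nums[7]=1 ≤ 1 → i=1, swap nums[1],nums[7] → [1,1,3,3,3,2,3,2,1]
final swap nums[2],nums[8] → [1,1,1,3,3,2,3,2,3]; return 2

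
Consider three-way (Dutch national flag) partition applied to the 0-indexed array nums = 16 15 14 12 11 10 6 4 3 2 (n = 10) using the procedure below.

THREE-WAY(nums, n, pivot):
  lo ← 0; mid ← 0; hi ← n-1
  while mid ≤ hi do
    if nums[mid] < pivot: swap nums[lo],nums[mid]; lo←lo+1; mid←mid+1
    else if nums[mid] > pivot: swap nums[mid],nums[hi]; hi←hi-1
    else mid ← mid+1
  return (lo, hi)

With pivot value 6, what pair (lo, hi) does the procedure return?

pivot = 6; lo=0, mid=0, hi=9
nums[mid]=16>6: swap nums[0],nums[9]; hi=8 → 2 15 14 12 11 10 6 4 3 16
nums[mid]=2<6: swap nums[0],nums[0]; lo=1,mid=1 → 2 15 14 12 11 10 6 4 3 16
nums[mid]=15>6: swap nums[1],nums[8]; hi=7 → 2 3 14 12 11 10 6 4 15 16
nums[mid]=3<6: swap nums[1],nums[1]; lo=2,mid=2 → 2 3 14 12 11 10 6 4 15 16
nums[mid]=14>6: swap nums[2],nums[7]; hi=6 → 2 3 4 12 11 10 6 14 15 16
nums[mid]=4<6: swap nums[2],nums[2]; lo=3,mid=3 → 2 3 4 12 11 10 6 14 15 16
nums[mid]=12>6: swap nums[3],nums[6]; hi=5 → 2 3 4 6 11 10 12 14 15 16
nums[mid]=6=6: mid=4
nums[mid]=11>6: swap nums[4],nums[5]; hi=4 → 2 3 4 6 10 11 12 14 15 16
nums[mid]=10>6: swap nums[4],nums[4]; hi=3 → 2 3 4 6 10 11 12 14 15 16
end: lo=3, hi=3; nums = 2 3 4 6 10 11 12 14 15 16

(3, 3)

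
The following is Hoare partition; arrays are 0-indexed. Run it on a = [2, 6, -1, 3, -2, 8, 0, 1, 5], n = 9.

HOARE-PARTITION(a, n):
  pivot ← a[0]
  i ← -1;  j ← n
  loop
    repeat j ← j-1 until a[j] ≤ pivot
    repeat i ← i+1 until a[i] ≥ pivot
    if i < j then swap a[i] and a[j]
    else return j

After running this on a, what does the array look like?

[1, 0, -1, -2, 3, 8, 6, 2, 5]

pivot = a[0] = 2; i = -1, j = 9
j→7 (a[7]=1≤2), i→0 (a[0]=2≥2); i<j, swap → [1, 6, -1, 3, -2, 8, 0, 2, 5]
j→6 (a[6]=0≤2), i→1 (a[1]=6≥2); i<j, swap → [1, 0, -1, 3, -2, 8, 6, 2, 5]
j→4 (a[4]=-2≤2), i→3 (a[3]=3≥2); i<j, swap → [1, 0, -1, -2, 3, 8, 6, 2, 5]
j→3, i→4; i≥j, return j=3. a = [1, 0, -1, -2, 3, 8, 6, 2, 5]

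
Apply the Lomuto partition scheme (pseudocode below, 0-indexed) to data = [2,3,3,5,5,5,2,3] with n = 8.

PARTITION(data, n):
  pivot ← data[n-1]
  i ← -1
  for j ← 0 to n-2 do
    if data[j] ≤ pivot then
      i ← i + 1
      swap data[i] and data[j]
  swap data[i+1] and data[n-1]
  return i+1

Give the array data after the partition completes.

[2,3,3,2,3,5,5,5]

pivot=3, i=-1
j=0: 2≤3, i=0, swap(0,0) ⇒ [2,3,3,5,5,5,2,3]
j=1: 3≤3, i=1, swap(1,1) ⇒ [2,3,3,5,5,5,2,3]
j=2: 3≤3, i=2, swap(2,2) ⇒ [2,3,3,5,5,5,2,3]
j=3: 5>3, skip
j=4: 5>3, skip
j=5: 5>3, skip
j=6: 2≤3, i=3, swap(3,6) ⇒ [2,3,3,2,5,5,5,3]
swap(4,7) ⇒ [2,3,3,2,3,5,5,5]; return 4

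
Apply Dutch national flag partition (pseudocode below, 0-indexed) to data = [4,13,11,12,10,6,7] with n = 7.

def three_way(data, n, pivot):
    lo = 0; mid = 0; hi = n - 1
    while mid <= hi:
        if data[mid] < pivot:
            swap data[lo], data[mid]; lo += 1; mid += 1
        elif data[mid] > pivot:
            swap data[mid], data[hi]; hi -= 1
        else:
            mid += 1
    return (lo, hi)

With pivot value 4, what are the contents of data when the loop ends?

lo=0 mid=0 hi=6
4=4: mid=1
13>4: swap(1,6), hi=5 ⇒ [4,7,11,12,10,6,13]
7>4: swap(1,5), hi=4 ⇒ [4,6,11,12,10,7,13]
6>4: swap(1,4), hi=3 ⇒ [4,10,11,12,6,7,13]
10>4: swap(1,3), hi=2 ⇒ [4,12,11,10,6,7,13]
12>4: swap(1,2), hi=1 ⇒ [4,11,12,10,6,7,13]
11>4: swap(1,1), hi=0 ⇒ [4,11,12,10,6,7,13]
done. lo=0 hi=0; data=[4,11,12,10,6,7,13]

[4,11,12,10,6,7,13]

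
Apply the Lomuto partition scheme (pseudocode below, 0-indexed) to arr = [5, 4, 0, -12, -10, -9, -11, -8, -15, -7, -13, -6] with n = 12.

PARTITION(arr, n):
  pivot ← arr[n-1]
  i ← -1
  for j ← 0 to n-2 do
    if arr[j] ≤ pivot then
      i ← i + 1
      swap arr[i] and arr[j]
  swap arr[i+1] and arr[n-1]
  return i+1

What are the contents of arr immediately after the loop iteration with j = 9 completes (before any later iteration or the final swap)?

[-12, -10, -9, -11, -8, -15, -7, 4, 0, 5, -13, -6]

pivot=-6, i=-1
j=0: 5>-6, skip
j=1: 4>-6, skip
j=2: 0>-6, skip
j=3: -12≤-6, i=0, swap(0,3) ⇒ [-12, 4, 0, 5, -10, -9, -11, -8, -15, -7, -13, -6]
j=4: -10≤-6, i=1, swap(1,4) ⇒ [-12, -10, 0, 5, 4, -9, -11, -8, -15, -7, -13, -6]
j=5: -9≤-6, i=2, swap(2,5) ⇒ [-12, -10, -9, 5, 4, 0, -11, -8, -15, -7, -13, -6]
j=6: -11≤-6, i=3, swap(3,6) ⇒ [-12, -10, -9, -11, 4, 0, 5, -8, -15, -7, -13, -6]
j=7: -8≤-6, i=4, swap(4,7) ⇒ [-12, -10, -9, -11, -8, 0, 5, 4, -15, -7, -13, -6]
j=8: -15≤-6, i=5, swap(5,8) ⇒ [-12, -10, -9, -11, -8, -15, 5, 4, 0, -7, -13, -6]
j=9: -7≤-6, i=6, swap(6,9) ⇒ [-12, -10, -9, -11, -8, -15, -7, 4, 0, 5, -13, -6]
(after j=9) arr = [-12, -10, -9, -11, -8, -15, -7, 4, 0, 5, -13, -6]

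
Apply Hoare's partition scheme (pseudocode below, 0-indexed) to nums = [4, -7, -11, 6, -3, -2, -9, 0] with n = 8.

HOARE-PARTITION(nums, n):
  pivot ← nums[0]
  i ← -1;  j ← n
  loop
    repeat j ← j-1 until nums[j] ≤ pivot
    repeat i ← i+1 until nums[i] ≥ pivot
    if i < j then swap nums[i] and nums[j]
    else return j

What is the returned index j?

5

pivot = nums[0] = 4; i = -1, j = 8
j→7 (nums[7]=0≤4), i→0 (nums[0]=4≥4); i<j, swap → [0, -7, -11, 6, -3, -2, -9, 4]
j→6 (nums[6]=-9≤4), i→3 (nums[3]=6≥4); i<j, swap → [0, -7, -11, -9, -3, -2, 6, 4]
j→5, i→6; i≥j, return j=5. nums = [0, -7, -11, -9, -3, -2, 6, 4]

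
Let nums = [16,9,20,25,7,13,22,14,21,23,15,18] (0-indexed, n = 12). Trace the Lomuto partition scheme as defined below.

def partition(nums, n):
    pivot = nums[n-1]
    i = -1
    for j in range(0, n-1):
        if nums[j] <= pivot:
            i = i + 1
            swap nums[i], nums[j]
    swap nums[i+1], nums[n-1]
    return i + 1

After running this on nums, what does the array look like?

[16,9,7,13,14,15,18,20,21,23,25,22]

pivot=18, i=-1
j=0: 16≤18, i=0, swap(0,0) ⇒ [16,9,20,25,7,13,22,14,21,23,15,18]
j=1: 9≤18, i=1, swap(1,1) ⇒ [16,9,20,25,7,13,22,14,21,23,15,18]
j=2: 20>18, skip
j=3: 25>18, skip
j=4: 7≤18, i=2, swap(2,4) ⇒ [16,9,7,25,20,13,22,14,21,23,15,18]
j=5: 13≤18, i=3, swap(3,5) ⇒ [16,9,7,13,20,25,22,14,21,23,15,18]
j=6: 22>18, skip
j=7: 14≤18, i=4, swap(4,7) ⇒ [16,9,7,13,14,25,22,20,21,23,15,18]
j=8: 21>18, skip
j=9: 23>18, skip
j=10: 15≤18, i=5, swap(5,10) ⇒ [16,9,7,13,14,15,22,20,21,23,25,18]
swap(6,11) ⇒ [16,9,7,13,14,15,18,20,21,23,25,22]; return 6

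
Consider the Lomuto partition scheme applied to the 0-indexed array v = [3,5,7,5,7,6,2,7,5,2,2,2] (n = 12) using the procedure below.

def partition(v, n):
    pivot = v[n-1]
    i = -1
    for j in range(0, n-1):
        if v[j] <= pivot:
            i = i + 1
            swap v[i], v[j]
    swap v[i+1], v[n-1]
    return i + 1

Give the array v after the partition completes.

[2,2,2,2,7,6,3,7,5,5,7,5]

pivot=2, i=-1
j=0: 3>2, skip
j=1: 5>2, skip
j=2: 7>2, skip
j=3: 5>2, skip
j=4: 7>2, skip
j=5: 6>2, skip
j=6: 2≤2, i=0, swap(0,6) ⇒ [2,5,7,5,7,6,3,7,5,2,2,2]
j=7: 7>2, skip
j=8: 5>2, skip
j=9: 2≤2, i=1, swap(1,9) ⇒ [2,2,7,5,7,6,3,7,5,5,2,2]
j=10: 2≤2, i=2, swap(2,10) ⇒ [2,2,2,5,7,6,3,7,5,5,7,2]
swap(3,11) ⇒ [2,2,2,2,7,6,3,7,5,5,7,5]; return 3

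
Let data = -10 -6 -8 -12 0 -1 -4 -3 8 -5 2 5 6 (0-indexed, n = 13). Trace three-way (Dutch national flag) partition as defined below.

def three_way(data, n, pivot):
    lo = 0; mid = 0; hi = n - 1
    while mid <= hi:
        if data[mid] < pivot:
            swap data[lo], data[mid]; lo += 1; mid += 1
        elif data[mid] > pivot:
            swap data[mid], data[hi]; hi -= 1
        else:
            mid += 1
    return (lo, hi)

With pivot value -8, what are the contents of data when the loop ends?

lo=0 mid=0 hi=12
-10<-8: swap(0,0), lo=1 mid=1 ⇒ -10 -6 -8 -12 0 -1 -4 -3 8 -5 2 5 6
-6>-8: swap(1,12), hi=11 ⇒ -10 6 -8 -12 0 -1 -4 -3 8 -5 2 5 -6
6>-8: swap(1,11), hi=10 ⇒ -10 5 -8 -12 0 -1 -4 -3 8 -5 2 6 -6
5>-8: swap(1,10), hi=9 ⇒ -10 2 -8 -12 0 -1 -4 -3 8 -5 5 6 -6
2>-8: swap(1,9), hi=8 ⇒ -10 -5 -8 -12 0 -1 -4 -3 8 2 5 6 -6
-5>-8: swap(1,8), hi=7 ⇒ -10 8 -8 -12 0 -1 -4 -3 -5 2 5 6 -6
8>-8: swap(1,7), hi=6 ⇒ -10 -3 -8 -12 0 -1 -4 8 -5 2 5 6 -6
-3>-8: swap(1,6), hi=5 ⇒ -10 -4 -8 -12 0 -1 -3 8 -5 2 5 6 -6
-4>-8: swap(1,5), hi=4 ⇒ -10 -1 -8 -12 0 -4 -3 8 -5 2 5 6 -6
-1>-8: swap(1,4), hi=3 ⇒ -10 0 -8 -12 -1 -4 -3 8 -5 2 5 6 -6
0>-8: swap(1,3), hi=2 ⇒ -10 -12 -8 0 -1 -4 -3 8 -5 2 5 6 -6
-12<-8: swap(1,1), lo=2 mid=2 ⇒ -10 -12 -8 0 -1 -4 -3 8 -5 2 5 6 -6
-8=-8: mid=3
done. lo=2 hi=2; data=-10 -12 -8 0 -1 -4 -3 8 -5 2 5 6 -6

-10 -12 -8 0 -1 -4 -3 8 -5 2 5 6 -6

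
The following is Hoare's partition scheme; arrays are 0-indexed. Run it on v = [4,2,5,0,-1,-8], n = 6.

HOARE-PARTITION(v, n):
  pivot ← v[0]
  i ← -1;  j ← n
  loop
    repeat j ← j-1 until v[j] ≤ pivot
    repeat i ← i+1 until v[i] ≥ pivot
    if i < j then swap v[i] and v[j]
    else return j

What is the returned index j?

pivot=4
j stops at 5 (-8), i stops at 0 (4); swap ⇒ [-8,2,5,0,-1,4]
j stops at 4 (-1), i stops at 2 (5); swap ⇒ [-8,2,-1,0,5,4]
j stops at 3, i stops at 4; i≥j ⇒ return 3. v=[-8,2,-1,0,5,4]

3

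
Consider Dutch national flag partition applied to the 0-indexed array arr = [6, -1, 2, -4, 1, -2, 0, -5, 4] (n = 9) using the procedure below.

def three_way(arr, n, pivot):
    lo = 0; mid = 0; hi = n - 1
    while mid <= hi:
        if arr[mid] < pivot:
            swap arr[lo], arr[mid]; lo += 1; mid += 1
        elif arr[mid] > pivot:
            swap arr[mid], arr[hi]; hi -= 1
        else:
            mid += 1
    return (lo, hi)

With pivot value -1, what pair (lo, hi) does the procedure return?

(3, 3)

lo=0 mid=0 hi=8
6>-1: swap(0,8), hi=7 ⇒ [4, -1, 2, -4, 1, -2, 0, -5, 6]
4>-1: swap(0,7), hi=6 ⇒ [-5, -1, 2, -4, 1, -2, 0, 4, 6]
-5<-1: swap(0,0), lo=1 mid=1 ⇒ [-5, -1, 2, -4, 1, -2, 0, 4, 6]
-1=-1: mid=2
2>-1: swap(2,6), hi=5 ⇒ [-5, -1, 0, -4, 1, -2, 2, 4, 6]
0>-1: swap(2,5), hi=4 ⇒ [-5, -1, -2, -4, 1, 0, 2, 4, 6]
-2<-1: swap(1,2), lo=2 mid=3 ⇒ [-5, -2, -1, -4, 1, 0, 2, 4, 6]
-4<-1: swap(2,3), lo=3 mid=4 ⇒ [-5, -2, -4, -1, 1, 0, 2, 4, 6]
1>-1: swap(4,4), hi=3 ⇒ [-5, -2, -4, -1, 1, 0, 2, 4, 6]
done. lo=3 hi=3; arr=[-5, -2, -4, -1, 1, 0, 2, 4, 6]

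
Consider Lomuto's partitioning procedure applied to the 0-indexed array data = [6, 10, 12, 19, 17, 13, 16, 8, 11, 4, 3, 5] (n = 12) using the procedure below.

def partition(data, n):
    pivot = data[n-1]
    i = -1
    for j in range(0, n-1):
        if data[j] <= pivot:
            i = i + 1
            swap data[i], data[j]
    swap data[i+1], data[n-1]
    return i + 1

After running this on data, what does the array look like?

[4, 3, 5, 19, 17, 13, 16, 8, 11, 6, 10, 12]

pivot = data[11] = 5; i = -1
j=0: data[0]=6 > 5 → no swap
j=1: data[1]=10 > 5 → no swap
j=2: data[2]=12 > 5 → no swap
j=3: data[3]=19 > 5 → no swap
j=4: data[4]=17 > 5 → no swap
j=5: data[5]=13 > 5 → no swap
j=6: data[6]=16 > 5 → no swap
j=7: data[7]=8 > 5 → no swap
j=8: data[8]=11 > 5 → no swap
j=9: data[9]=4 ≤ 5 → i=0, swap data[0],data[9] → [4, 10, 12, 19, 17, 13, 16, 8, 11, 6, 3, 5]
j=10: data[10]=3 ≤ 5 → i=1, swap data[1],data[10] → [4, 3, 12, 19, 17, 13, 16, 8, 11, 6, 10, 5]
final swap data[2],data[11] → [4, 3, 5, 19, 17, 13, 16, 8, 11, 6, 10, 12]; return 2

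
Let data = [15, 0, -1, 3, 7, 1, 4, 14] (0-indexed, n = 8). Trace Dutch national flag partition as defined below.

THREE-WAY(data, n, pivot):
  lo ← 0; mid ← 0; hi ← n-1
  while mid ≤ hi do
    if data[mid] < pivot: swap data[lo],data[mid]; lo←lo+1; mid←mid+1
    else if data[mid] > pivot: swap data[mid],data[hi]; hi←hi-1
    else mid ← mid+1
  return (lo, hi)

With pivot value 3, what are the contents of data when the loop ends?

pivot = 3; lo=0, mid=0, hi=7
data[mid]=15>3: swap data[0],data[7]; hi=6 → [14, 0, -1, 3, 7, 1, 4, 15]
data[mid]=14>3: swap data[0],data[6]; hi=5 → [4, 0, -1, 3, 7, 1, 14, 15]
data[mid]=4>3: swap data[0],data[5]; hi=4 → [1, 0, -1, 3, 7, 4, 14, 15]
data[mid]=1<3: swap data[0],data[0]; lo=1,mid=1 → [1, 0, -1, 3, 7, 4, 14, 15]
data[mid]=0<3: swap data[1],data[1]; lo=2,mid=2 → [1, 0, -1, 3, 7, 4, 14, 15]
data[mid]=-1<3: swap data[2],data[2]; lo=3,mid=3 → [1, 0, -1, 3, 7, 4, 14, 15]
data[mid]=3=3: mid=4
data[mid]=7>3: swap data[4],data[4]; hi=3 → [1, 0, -1, 3, 7, 4, 14, 15]
end: lo=3, hi=3; data = [1, 0, -1, 3, 7, 4, 14, 15]

[1, 0, -1, 3, 7, 4, 14, 15]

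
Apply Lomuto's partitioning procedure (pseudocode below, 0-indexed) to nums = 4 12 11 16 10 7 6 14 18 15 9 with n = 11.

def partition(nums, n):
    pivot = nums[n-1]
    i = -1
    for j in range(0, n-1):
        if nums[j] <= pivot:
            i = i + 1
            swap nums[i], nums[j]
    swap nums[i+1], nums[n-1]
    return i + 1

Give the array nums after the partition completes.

pivot=9, i=-1
j=0: 4≤9, i=0, swap(0,0) ⇒ 4 12 11 16 10 7 6 14 18 15 9
j=1: 12>9, skip
j=2: 11>9, skip
j=3: 16>9, skip
j=4: 10>9, skip
j=5: 7≤9, i=1, swap(1,5) ⇒ 4 7 11 16 10 12 6 14 18 15 9
j=6: 6≤9, i=2, swap(2,6) ⇒ 4 7 6 16 10 12 11 14 18 15 9
j=7: 14>9, skip
j=8: 18>9, skip
j=9: 15>9, skip
swap(3,10) ⇒ 4 7 6 9 10 12 11 14 18 15 16; return 3

4 7 6 9 10 12 11 14 18 15 16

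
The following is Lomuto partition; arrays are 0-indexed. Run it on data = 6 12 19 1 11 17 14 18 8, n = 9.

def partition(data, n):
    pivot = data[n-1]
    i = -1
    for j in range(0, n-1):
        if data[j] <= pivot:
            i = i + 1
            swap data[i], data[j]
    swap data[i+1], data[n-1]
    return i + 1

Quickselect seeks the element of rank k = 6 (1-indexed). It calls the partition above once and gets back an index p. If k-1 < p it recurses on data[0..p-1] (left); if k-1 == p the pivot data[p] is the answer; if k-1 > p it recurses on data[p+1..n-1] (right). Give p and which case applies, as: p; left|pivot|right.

2; right

pivot = data[8] = 8; i = -1
j=0: data[0]=6 ≤ 8 → i=0, swap data[0],data[0] (no change) → 6 12 19 1 11 17 14 18 8
j=1: data[1]=12 > 8 → no swap
j=2: data[2]=19 > 8 → no swap
j=3: data[3]=1 ≤ 8 → i=1, swap data[1],data[3] → 6 1 19 12 11 17 14 18 8
j=4: data[4]=11 > 8 → no swap
j=5: data[5]=17 > 8 → no swap
j=6: data[6]=14 > 8 → no swap
j=7: data[7]=18 > 8 → no swap
final swap data[2],data[8] → 6 1 8 12 11 17 14 18 19; return 2
p = 2; k-1 = 5 > 2 ⇒ right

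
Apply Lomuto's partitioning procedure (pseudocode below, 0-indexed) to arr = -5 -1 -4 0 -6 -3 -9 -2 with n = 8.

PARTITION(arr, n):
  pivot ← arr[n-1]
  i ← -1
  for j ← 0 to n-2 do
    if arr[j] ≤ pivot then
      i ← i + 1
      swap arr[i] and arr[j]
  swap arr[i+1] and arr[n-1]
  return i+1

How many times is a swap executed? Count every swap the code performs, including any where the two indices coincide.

6

pivot = arr[7] = -2; i = -1
j=0: arr[0]=-5 ≤ -2 → i=0, swap arr[0],arr[0] (no change) → -5 -1 -4 0 -6 -3 -9 -2
j=1: arr[1]=-1 > -2 → no swap
j=2: arr[2]=-4 ≤ -2 → i=1, swap arr[1],arr[2] → -5 -4 -1 0 -6 -3 -9 -2
j=3: arr[3]=0 > -2 → no swap
j=4: arr[4]=-6 ≤ -2 → i=2, swap arr[2],arr[4] → -5 -4 -6 0 -1 -3 -9 -2
j=5: arr[5]=-3 ≤ -2 → i=3, swap arr[3],arr[5] → -5 -4 -6 -3 -1 0 -9 -2
j=6: arr[6]=-9 ≤ -2 → i=4, swap arr[4],arr[6] → -5 -4 -6 -3 -9 0 -1 -2
final swap arr[5],arr[7] → -5 -4 -6 -3 -9 -2 -1 0; return 5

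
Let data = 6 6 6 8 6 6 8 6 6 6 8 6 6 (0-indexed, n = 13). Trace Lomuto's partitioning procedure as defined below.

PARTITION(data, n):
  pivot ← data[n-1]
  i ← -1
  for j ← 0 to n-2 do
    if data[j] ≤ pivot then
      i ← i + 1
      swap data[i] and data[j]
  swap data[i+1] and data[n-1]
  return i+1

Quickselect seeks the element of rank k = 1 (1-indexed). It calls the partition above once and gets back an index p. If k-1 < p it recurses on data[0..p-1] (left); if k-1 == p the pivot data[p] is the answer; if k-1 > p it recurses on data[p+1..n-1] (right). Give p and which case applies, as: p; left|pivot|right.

9; left

pivot = data[12] = 6; i = -1
j=0: data[0]=6 ≤ 6 → i=0, swap data[0],data[0] (no change) → 6 6 6 8 6 6 8 6 6 6 8 6 6
j=1: data[1]=6 ≤ 6 → i=1, swap data[1],data[1] (no change) → 6 6 6 8 6 6 8 6 6 6 8 6 6
j=2: data[2]=6 ≤ 6 → i=2, swap data[2],data[2] (no change) → 6 6 6 8 6 6 8 6 6 6 8 6 6
j=3: data[3]=8 > 6 → no swap
j=4: data[4]=6 ≤ 6 → i=3, swap data[3],data[4] → 6 6 6 6 8 6 8 6 6 6 8 6 6
j=5: data[5]=6 ≤ 6 → i=4, swap data[4],data[5] → 6 6 6 6 6 8 8 6 6 6 8 6 6
j=6: data[6]=8 > 6 → no swap
j=7: data[7]=6 ≤ 6 → i=5, swap data[5],data[7] → 6 6 6 6 6 6 8 8 6 6 8 6 6
j=8: data[8]=6 ≤ 6 → i=6, swap data[6],data[8] → 6 6 6 6 6 6 6 8 8 6 8 6 6
j=9: data[9]=6 ≤ 6 → i=7, swap data[7],data[9] → 6 6 6 6 6 6 6 6 8 8 8 6 6
j=10: data[10]=8 > 6 → no swap
j=11: data[11]=6 ≤ 6 → i=8, swap data[8],data[11] → 6 6 6 6 6 6 6 6 6 8 8 8 6
final swap data[9],data[12] → 6 6 6 6 6 6 6 6 6 6 8 8 8; return 9
p = 9; k-1 = 0 < 9 ⇒ left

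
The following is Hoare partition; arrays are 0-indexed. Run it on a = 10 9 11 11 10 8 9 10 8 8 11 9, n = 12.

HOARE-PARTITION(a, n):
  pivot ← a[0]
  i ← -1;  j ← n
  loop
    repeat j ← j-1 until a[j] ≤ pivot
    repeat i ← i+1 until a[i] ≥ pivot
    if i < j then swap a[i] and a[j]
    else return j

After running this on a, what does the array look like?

pivot=10
j stops at 11 (9), i stops at 0 (10); swap ⇒ 9 9 11 11 10 8 9 10 8 8 11 10
j stops at 9 (8), i stops at 2 (11); swap ⇒ 9 9 8 11 10 8 9 10 8 11 11 10
j stops at 8 (8), i stops at 3 (11); swap ⇒ 9 9 8 8 10 8 9 10 11 11 11 10
j stops at 7 (10), i stops at 4 (10); swap ⇒ 9 9 8 8 10 8 9 10 11 11 11 10
j stops at 6, i stops at 7; i≥j ⇒ return 6. a=9 9 8 8 10 8 9 10 11 11 11 10

9 9 8 8 10 8 9 10 11 11 11 10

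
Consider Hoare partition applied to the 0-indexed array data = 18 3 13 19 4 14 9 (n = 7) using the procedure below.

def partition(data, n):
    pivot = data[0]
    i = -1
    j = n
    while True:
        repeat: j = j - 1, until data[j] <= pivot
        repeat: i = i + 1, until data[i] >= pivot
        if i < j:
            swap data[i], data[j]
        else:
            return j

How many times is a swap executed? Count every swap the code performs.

2

pivot = data[0] = 18; i = -1, j = 7
j→6 (data[6]=9≤18), i→0 (data[0]=18≥18); i<j, swap → 9 3 13 19 4 14 18
j→5 (data[5]=14≤18), i→3 (data[3]=19≥18); i<j, swap → 9 3 13 14 4 19 18
j→4, i→5; i≥j, return j=4. data = 9 3 13 14 4 19 18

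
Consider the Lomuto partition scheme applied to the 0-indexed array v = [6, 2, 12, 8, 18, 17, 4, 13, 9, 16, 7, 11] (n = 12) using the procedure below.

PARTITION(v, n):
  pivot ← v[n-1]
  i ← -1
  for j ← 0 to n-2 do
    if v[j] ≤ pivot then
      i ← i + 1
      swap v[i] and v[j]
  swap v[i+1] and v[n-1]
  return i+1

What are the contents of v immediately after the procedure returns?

pivot=11, i=-1
j=0: 6≤11, i=0, swap(0,0) ⇒ [6, 2, 12, 8, 18, 17, 4, 13, 9, 16, 7, 11]
j=1: 2≤11, i=1, swap(1,1) ⇒ [6, 2, 12, 8, 18, 17, 4, 13, 9, 16, 7, 11]
j=2: 12>11, skip
j=3: 8≤11, i=2, swap(2,3) ⇒ [6, 2, 8, 12, 18, 17, 4, 13, 9, 16, 7, 11]
j=4: 18>11, skip
j=5: 17>11, skip
j=6: 4≤11, i=3, swap(3,6) ⇒ [6, 2, 8, 4, 18, 17, 12, 13, 9, 16, 7, 11]
j=7: 13>11, skip
j=8: 9≤11, i=4, swap(4,8) ⇒ [6, 2, 8, 4, 9, 17, 12, 13, 18, 16, 7, 11]
j=9: 16>11, skip
j=10: 7≤11, i=5, swap(5,10) ⇒ [6, 2, 8, 4, 9, 7, 12, 13, 18, 16, 17, 11]
swap(6,11) ⇒ [6, 2, 8, 4, 9, 7, 11, 13, 18, 16, 17, 12]; return 6

[6, 2, 8, 4, 9, 7, 11, 13, 18, 16, 17, 12]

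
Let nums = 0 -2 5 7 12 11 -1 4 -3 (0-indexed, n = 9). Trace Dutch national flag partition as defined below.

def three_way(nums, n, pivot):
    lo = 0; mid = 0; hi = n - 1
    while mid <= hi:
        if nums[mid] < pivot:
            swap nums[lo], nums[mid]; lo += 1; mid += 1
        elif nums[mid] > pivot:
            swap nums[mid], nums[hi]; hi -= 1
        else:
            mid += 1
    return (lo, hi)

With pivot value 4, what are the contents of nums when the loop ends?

lo=0 mid=0 hi=8
0<4: swap(0,0), lo=1 mid=1 ⇒ 0 -2 5 7 12 11 -1 4 -3
-2<4: swap(1,1), lo=2 mid=2 ⇒ 0 -2 5 7 12 11 -1 4 -3
5>4: swap(2,8), hi=7 ⇒ 0 -2 -3 7 12 11 -1 4 5
-3<4: swap(2,2), lo=3 mid=3 ⇒ 0 -2 -3 7 12 11 -1 4 5
7>4: swap(3,7), hi=6 ⇒ 0 -2 -3 4 12 11 -1 7 5
4=4: mid=4
12>4: swap(4,6), hi=5 ⇒ 0 -2 -3 4 -1 11 12 7 5
-1<4: swap(3,4), lo=4 mid=5 ⇒ 0 -2 -3 -1 4 11 12 7 5
11>4: swap(5,5), hi=4 ⇒ 0 -2 -3 -1 4 11 12 7 5
done. lo=4 hi=4; nums=0 -2 -3 -1 4 11 12 7 5

0 -2 -3 -1 4 11 12 7 5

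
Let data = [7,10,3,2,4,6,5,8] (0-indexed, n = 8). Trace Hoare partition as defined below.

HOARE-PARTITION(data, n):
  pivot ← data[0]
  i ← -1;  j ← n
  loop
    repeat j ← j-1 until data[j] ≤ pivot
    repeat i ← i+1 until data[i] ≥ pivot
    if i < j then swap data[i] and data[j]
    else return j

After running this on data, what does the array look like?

[5,6,3,2,4,10,7,8]

pivot=7
j stops at 6 (5), i stops at 0 (7); swap ⇒ [5,10,3,2,4,6,7,8]
j stops at 5 (6), i stops at 1 (10); swap ⇒ [5,6,3,2,4,10,7,8]
j stops at 4, i stops at 5; i≥j ⇒ return 4. data=[5,6,3,2,4,10,7,8]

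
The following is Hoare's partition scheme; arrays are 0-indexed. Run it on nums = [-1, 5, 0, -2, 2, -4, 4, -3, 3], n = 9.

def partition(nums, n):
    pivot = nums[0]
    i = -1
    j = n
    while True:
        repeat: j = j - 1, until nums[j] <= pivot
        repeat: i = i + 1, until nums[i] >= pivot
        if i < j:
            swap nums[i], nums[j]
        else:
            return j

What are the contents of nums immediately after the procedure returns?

pivot=-1
j stops at 7 (-3), i stops at 0 (-1); swap ⇒ [-3, 5, 0, -2, 2, -4, 4, -1, 3]
j stops at 5 (-4), i stops at 1 (5); swap ⇒ [-3, -4, 0, -2, 2, 5, 4, -1, 3]
j stops at 3 (-2), i stops at 2 (0); swap ⇒ [-3, -4, -2, 0, 2, 5, 4, -1, 3]
j stops at 2, i stops at 3; i≥j ⇒ return 2. nums=[-3, -4, -2, 0, 2, 5, 4, -1, 3]

[-3, -4, -2, 0, 2, 5, 4, -1, 3]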